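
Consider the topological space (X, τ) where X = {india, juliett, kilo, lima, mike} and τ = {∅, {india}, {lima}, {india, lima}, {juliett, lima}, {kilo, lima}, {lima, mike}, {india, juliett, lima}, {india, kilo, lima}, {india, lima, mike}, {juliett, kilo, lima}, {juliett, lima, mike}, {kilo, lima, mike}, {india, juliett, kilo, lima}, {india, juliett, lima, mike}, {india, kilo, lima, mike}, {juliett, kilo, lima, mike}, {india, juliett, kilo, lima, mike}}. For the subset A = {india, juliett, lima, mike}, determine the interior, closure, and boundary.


int(A) = {india, juliett, lima, mike}, cl(A) = {india, juliett, kilo, lima, mike}, ∂A = {kilo}.

Closed sets in (X, τ) are complements of opens:
  closed(X, τ) = {∅, {india}, {juliett}, {kilo}, {mike}, {india, juliett}, {india, kilo}, {india, mike}, {juliett, kilo}, {juliett, mike}, {kilo, mike}, {india, juliett, kilo}, {india, juliett, mike}, {india, kilo, mike}, {juliett, kilo, mike}, {india, juliett, kilo, mike}, {juliett, kilo, lima, mike}, {india, juliett, kilo, lima, mike}}.
int(A) = ⋃ {U ∈ τ : U ⊆ A}. Opens contained in A: ∅, {india}, {lima}, {india, lima}, {juliett, lima}, {lima, mike}, {india, juliett, lima}, {india, lima, mike}, {juliett, lima, mike}, {india, juliett, lima, mike}.
Taking the union of these: int(A) = {india, juliett, lima, mike}.
cl(A) = ⋂ {C closed : A ⊆ C}. Closed sets containing A: {india, juliett, kilo, lima, mike}.
Intersecting these: cl(A) = {india, juliett, kilo, lima, mike}.
∂A = cl(A) ∖ int(A) = {india, juliett, kilo, lima, mike} ∖ {india, juliett, lima, mike} = {kilo}.


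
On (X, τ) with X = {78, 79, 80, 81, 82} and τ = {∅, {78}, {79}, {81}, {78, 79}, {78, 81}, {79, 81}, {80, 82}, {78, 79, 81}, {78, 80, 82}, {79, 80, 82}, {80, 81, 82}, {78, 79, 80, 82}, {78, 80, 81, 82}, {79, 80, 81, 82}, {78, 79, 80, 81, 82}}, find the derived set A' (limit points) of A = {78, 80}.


A' = {82}

For each x ∈ X, list the open sets U ∈ τ with x ∈ U, then check whether U ∩ (A ∖ {x}) ≠ ∅ for every such U.
  x = 78: open {78} ∋ x has {78} ∩ (A ∖ {78}) = ∅, so x is NOT a limit point.
  x = 79: open {79} ∋ x has {79} ∩ (A ∖ {79}) = ∅, so x is NOT a limit point.
  x = 80: open {80, 82} ∋ x has {80, 82} ∩ (A ∖ {80}) = ∅, so x is NOT a limit point.
  x = 81: open {81} ∋ x has {81} ∩ (A ∖ {81}) = ∅, so x is NOT a limit point.
  x = 82: opens ∋ x are {80, 82}, {78, 80, 82}, {79, 80, 82}, {80, 81, 82}, {78, 79, 80, 82}, {78, 80, 81, 82}, {79, 80, 81, 82}, {78, 79, 80, 81, 82}; each meets A ∖ {82}, so x IS a limit point.
Collecting: A' = {82}.


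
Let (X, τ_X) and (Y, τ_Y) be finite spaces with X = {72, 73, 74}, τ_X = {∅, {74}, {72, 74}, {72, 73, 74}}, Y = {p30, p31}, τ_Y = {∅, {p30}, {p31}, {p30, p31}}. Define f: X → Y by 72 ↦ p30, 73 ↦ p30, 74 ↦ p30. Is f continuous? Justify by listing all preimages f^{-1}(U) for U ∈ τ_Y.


f IS continuous.

Compute f^{-1}(U) for each U ∈ τ_Y:
  U = ∅: f^{-1}(U) = ∅ ∈ τ_X ✓.
  U = {p30}: f^{-1}(U) = {72, 73, 74} ∈ τ_X ✓.
  U = {p31}: f^{-1}(U) = ∅ ∈ τ_X ✓.
  U = {p30, p31}: f^{-1}(U) = {72, 73, 74} ∈ τ_X ✓.
Every preimage lies in τ_X, so f IS continuous.


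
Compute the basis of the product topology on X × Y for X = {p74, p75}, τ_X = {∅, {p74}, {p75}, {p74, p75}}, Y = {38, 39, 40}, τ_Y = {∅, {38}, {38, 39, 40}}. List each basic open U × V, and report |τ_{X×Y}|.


Basis B = {∅ × ∅, {p74} × {38}, {p75} × {38}, {p74, p75} × {38}, {p74} × {38, 39, 40}, {p75} × {38, 39, 40}, {p74, p75} × {38, 39, 40}}; |τ_{X×Y}| = 9.

Enumerate products U × V with U ∈ τ_X, V ∈ τ_Y (deduplicated):
  ∅ × ∅ = {} (∅)
  {p74} × {38} = {(p74,38)}
  {p75} × {38} = {(p75,38)}
  {p74, p75} × {38} = {(p74,38), (p75,38)}
  {p74} × {38, 39, 40} = {(p74,38), (p74,39), (p74,40)}
  {p75} × {38, 39, 40} = {(p75,38), (p75,39), (p75,40)}
  {p74, p75} × {38, 39, 40} = {(p74,38), (p74,39), (p74,40), (p75,38), (p75,39), (p75,40)}
These 7 distinct sets form the basis B.
Close under arbitrary unions to get τ_{X×Y}; counting gives |τ_{X×Y}| = 9.


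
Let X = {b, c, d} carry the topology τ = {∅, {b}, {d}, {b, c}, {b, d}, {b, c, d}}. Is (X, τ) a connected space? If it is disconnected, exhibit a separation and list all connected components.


(X, τ) is disconnected; components = [{d}, {b, c}].

Find clopen sets (U ∈ τ with X ∖ U ∈ τ):
  U = ∅, X ∖ U = {b, c, d} — both open, so U is clopen.
  U = {d}, X ∖ U = {b, c} — both open, so U is clopen.
  U = {b, c}, X ∖ U = {d} — both open, so U is clopen.
  U = {b, c, d}, X ∖ U = ∅ — both open, so U is clopen.
Nontrivial clopen(s) exist: e.g. {b, c}. So (X, τ) is disconnected.
Compute connected components by grouping points that agree on all clopens:
  component: {d}
  component: {b, c}


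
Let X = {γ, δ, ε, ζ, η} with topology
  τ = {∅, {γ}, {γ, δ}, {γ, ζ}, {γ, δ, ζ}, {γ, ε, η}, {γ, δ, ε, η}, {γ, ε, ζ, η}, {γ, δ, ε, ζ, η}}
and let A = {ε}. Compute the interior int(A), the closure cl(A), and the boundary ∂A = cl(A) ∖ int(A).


int(A) = ∅, cl(A) = {ε, η}, ∂A = {ε, η}.

Closed sets in (X, τ) are complements of opens:
  closed(X, τ) = {∅, {δ}, {ζ}, {δ, ζ}, {ε, η}, {δ, ε, η}, {ε, ζ, η}, {δ, ε, ζ, η}, {γ, δ, ε, ζ, η}}.
int(A) = ⋃ {U ∈ τ : U ⊆ A}. Opens contained in A: ∅.
Taking the union of these: int(A) = ∅.
cl(A) = ⋂ {C closed : A ⊆ C}. Closed sets containing A: {ε, η}, {δ, ε, η}, {ε, ζ, η}, {δ, ε, ζ, η}, {γ, δ, ε, ζ, η}.
Intersecting these: cl(A) = {ε, η}.
∂A = cl(A) ∖ int(A) = {ε, η} ∖ ∅ = {ε, η}.


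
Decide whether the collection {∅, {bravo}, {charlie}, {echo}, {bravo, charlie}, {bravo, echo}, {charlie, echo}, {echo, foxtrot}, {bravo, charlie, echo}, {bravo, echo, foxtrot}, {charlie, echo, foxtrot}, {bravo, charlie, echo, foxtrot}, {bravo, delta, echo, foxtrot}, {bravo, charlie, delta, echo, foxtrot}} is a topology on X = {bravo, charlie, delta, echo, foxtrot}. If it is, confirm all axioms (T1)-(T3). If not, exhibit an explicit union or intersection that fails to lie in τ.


τ IS a topology on X.

Axiom (T1): ∅ ∈ τ? Yes; X ∈ τ? Yes.
Axiom (T2/T3): check pairwise unions and intersections of members of τ.
All pairwise intersections and unions checked — each lies in τ. Therefore τ satisfies (T1), (T2), (T3): it IS a topology on X.


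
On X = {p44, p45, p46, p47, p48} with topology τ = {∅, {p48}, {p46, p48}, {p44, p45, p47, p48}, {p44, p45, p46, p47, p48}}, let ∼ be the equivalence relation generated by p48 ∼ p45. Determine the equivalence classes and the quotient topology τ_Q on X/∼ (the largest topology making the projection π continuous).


X/∼ = {[p44], [p45=p48], [p46], [p47]}; |τ_Q| = 3.

Equivalence classes: [p44], [p45=p48], [p46], [p47].
Quotient map π: X → X/∼ sends p44 ↦ [p44], p45 ↦ [p45=p48], p46 ↦ [p46], p47 ↦ [p47], p48 ↦ [p45=p48].
For each subset V ⊆ X/∼, compute π^{-1}(V) ⊆ X and check whether π^{-1}(V) ∈ τ. V is open in τ_Q iff π^{-1}(V) ∈ τ.
  V = {}: π^{-1}(V) = ∅ ∈ τ ✓.
  V = {[p44]}: π^{-1}(V) = {p44} ∉ τ ✗.
  V = {[p45=p48]}: π^{-1}(V) = {p45, p48} ∉ τ ✗.
  V = {[p44], [p45=p48]}: π^{-1}(V) = {p44, p45, p48} ∉ τ ✗.
  V = {[p46]}: π^{-1}(V) = {p46} ∉ τ ✗.
  V = {[p44], [p46]}: π^{-1}(V) = {p44, p46} ∉ τ ✗.
  V = {[p45=p48], [p46]}: π^{-1}(V) = {p45, p46, p48} ∉ τ ✗.
  V = {[p44], [p45=p48], [p46]}: π^{-1}(V) = {p44, p45, p46, p48} ∉ τ ✗.
  V = {[p47]}: π^{-1}(V) = {p47} ∉ τ ✗.
  V = {[p44], [p47]}: π^{-1}(V) = {p44, p47} ∉ τ ✗.
  V = {[p45=p48], [p47]}: π^{-1}(V) = {p45, p47, p48} ∉ τ ✗.
  V = {[p44], [p45=p48], [p47]}: π^{-1}(V) = {p44, p45, p47, p48} ∈ τ ✓.
  V = {[p46], [p47]}: π^{-1}(V) = {p46, p47} ∉ τ ✗.
  V = {[p44], [p46], [p47]}: π^{-1}(V) = {p44, p46, p47} ∉ τ ✗.
  V = {[p45=p48], [p46], [p47]}: π^{-1}(V) = {p45, p46, p47, p48} ∉ τ ✗.
  V = {[p44], [p45=p48], [p46], [p47]}: π^{-1}(V) = {p44, p45, p46, p47, p48} ∈ τ ✓.
Open sets in the quotient: τ_Q = {{}, {[p44], [p45=p48], [p47]}, {[p44], [p45=p48], [p46], [p47]}} (3 elements).


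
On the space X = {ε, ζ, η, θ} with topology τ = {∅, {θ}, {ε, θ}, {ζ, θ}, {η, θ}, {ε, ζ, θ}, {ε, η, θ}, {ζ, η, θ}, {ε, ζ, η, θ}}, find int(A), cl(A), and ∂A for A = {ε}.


int(A) = ∅, cl(A) = {ε}, ∂A = {ε}.

Closed sets in (X, τ) are complements of opens:
  closed(X, τ) = {∅, {ε}, {ζ}, {η}, {ε, ζ}, {ε, η}, {ζ, η}, {ε, ζ, η}, {ε, ζ, η, θ}}.
int(A) = ⋃ {U ∈ τ : U ⊆ A}. Opens contained in A: ∅.
Taking the union of these: int(A) = ∅.
cl(A) = ⋂ {C closed : A ⊆ C}. Closed sets containing A: {ε}, {ε, ζ}, {ε, η}, {ε, ζ, η}, {ε, ζ, η, θ}.
Intersecting these: cl(A) = {ε}.
∂A = cl(A) ∖ int(A) = {ε} ∖ ∅ = {ε}.


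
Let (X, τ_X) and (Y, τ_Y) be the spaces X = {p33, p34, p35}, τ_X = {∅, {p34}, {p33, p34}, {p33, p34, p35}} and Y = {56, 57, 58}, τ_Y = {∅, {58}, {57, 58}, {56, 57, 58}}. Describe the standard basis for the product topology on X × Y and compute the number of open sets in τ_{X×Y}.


Basis B = {∅ × ∅, {p34} × {58}, {p33, p34} × {58}, {p34} × {57, 58}, {p33, p34, p35} × {58}, {p34} × {56, 57, 58}, {p33, p34} × {57, 58}, {p33, p34} × {56, 57, 58}, {p33, p34, p35} × {57, 58}, {p33, p34, p35} × {56, 57, 58}}; |τ_{X×Y}| = 20.

Enumerate products U × V with U ∈ τ_X, V ∈ τ_Y (deduplicated):
  ∅ × ∅ = {} (∅)
  {p34} × {58} = {(p34,58)}
  {p33, p34} × {58} = {(p33,58), (p34,58)}
  {p34} × {57, 58} = {(p34,57), (p34,58)}
  {p33, p34, p35} × {58} = {(p33,58), (p34,58), (p35,58)}
  {p34} × {56, 57, 58} = {(p34,56), (p34,57), (p34,58)}
  {p33, p34} × {57, 58} = {(p33,57), (p33,58), (p34,57), (p34,58)}
  {p33, p34} × {56, 57, 58} = {(p33,56), (p33,57), (p33,58), (p34,56), (p34,57), (p34,58)}
  {p33, p34, p35} × {57, 58} = {(p33,57), (p33,58), (p34,57), (p34,58), (p35,57), (p35,58)}
  {p33, p34, p35} × {56, 57, 58} = {(p33,56), (p33,57), (p33,58), (p34,56), (p34,57), (p34,58), (p35,56), (p35,57), (p35,58)}
These 10 distinct sets form the basis B.
Close under arbitrary unions to get τ_{X×Y}; counting gives |τ_{X×Y}| = 20.


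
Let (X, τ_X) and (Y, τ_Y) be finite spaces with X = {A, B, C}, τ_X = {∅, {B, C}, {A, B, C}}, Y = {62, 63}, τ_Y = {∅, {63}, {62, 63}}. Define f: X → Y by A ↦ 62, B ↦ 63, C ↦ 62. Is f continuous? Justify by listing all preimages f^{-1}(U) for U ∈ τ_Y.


f is NOT continuous.

Compute f^{-1}(U) for each U ∈ τ_Y:
  U = ∅: f^{-1}(U) = ∅ ∈ τ_X ✓.
  U = {63}: f^{-1}(U) = {B} ∉ τ_X ✗.
  U = {62, 63}: f^{-1}(U) = {A, B, C} ∈ τ_X ✓.
Found U = {63} with f^{-1}(U) = {B} not in τ_X. Therefore f is NOT continuous.


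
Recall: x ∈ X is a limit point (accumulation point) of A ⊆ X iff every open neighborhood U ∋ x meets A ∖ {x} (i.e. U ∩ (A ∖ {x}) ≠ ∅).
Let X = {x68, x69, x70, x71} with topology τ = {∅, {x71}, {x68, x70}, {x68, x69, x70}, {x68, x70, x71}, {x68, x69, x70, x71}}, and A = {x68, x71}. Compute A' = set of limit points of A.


A' = {x69, x70}

For each x ∈ X, list the open sets U ∈ τ with x ∈ U, then check whether U ∩ (A ∖ {x}) ≠ ∅ for every such U.
  x = x68: open {x68, x70} ∋ x has {x68, x70} ∩ (A ∖ {x68}) = ∅, so x is NOT a limit point.
  x = x69: opens ∋ x are {x68, x69, x70}, {x68, x69, x70, x71}; each meets A ∖ {x69}, so x IS a limit point.
  x = x70: opens ∋ x are {x68, x70}, {x68, x69, x70}, {x68, x70, x71}, {x68, x69, x70, x71}; each meets A ∖ {x70}, so x IS a limit point.
  x = x71: open {x71} ∋ x has {x71} ∩ (A ∖ {x71}) = ∅, so x is NOT a limit point.
Collecting: A' = {x69, x70}.


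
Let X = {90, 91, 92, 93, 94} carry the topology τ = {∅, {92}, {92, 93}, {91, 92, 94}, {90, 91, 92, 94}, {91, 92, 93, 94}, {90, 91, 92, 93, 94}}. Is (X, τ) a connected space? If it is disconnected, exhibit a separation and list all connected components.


(X, τ) is connected.

Find clopen sets (U ∈ τ with X ∖ U ∈ τ):
  U = ∅, X ∖ U = {90, 91, 92, 93, 94} — both open, so U is clopen.
  U = {90, 91, 92, 93, 94}, X ∖ U = ∅ — both open, so U is clopen.
Only trivial clopens (∅ and X) exist, so (X, τ) is connected.
Compute connected components by grouping points that agree on all clopens:
  component: {90, 91, 92, 93, 94}


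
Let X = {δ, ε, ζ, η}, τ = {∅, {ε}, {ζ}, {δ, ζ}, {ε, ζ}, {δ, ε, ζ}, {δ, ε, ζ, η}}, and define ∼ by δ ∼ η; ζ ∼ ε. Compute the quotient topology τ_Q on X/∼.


X/∼ = {[δ=η], [ε=ζ]}; |τ_Q| = 3.

Equivalence classes: [δ=η], [ε=ζ].
Quotient map π: X → X/∼ sends δ ↦ [δ=η], ε ↦ [ε=ζ], ζ ↦ [ε=ζ], η ↦ [δ=η].
For each subset V ⊆ X/∼, compute π^{-1}(V) ⊆ X and check whether π^{-1}(V) ∈ τ. V is open in τ_Q iff π^{-1}(V) ∈ τ.
  V = {}: π^{-1}(V) = ∅ ∈ τ ✓.
  V = {[δ=η]}: π^{-1}(V) = {δ, η} ∉ τ ✗.
  V = {[ε=ζ]}: π^{-1}(V) = {ε, ζ} ∈ τ ✓.
  V = {[δ=η], [ε=ζ]}: π^{-1}(V) = {δ, ε, ζ, η} ∈ τ ✓.
Open sets in the quotient: τ_Q = {{}, {[ε=ζ]}, {[δ=η], [ε=ζ]}} (3 elements).


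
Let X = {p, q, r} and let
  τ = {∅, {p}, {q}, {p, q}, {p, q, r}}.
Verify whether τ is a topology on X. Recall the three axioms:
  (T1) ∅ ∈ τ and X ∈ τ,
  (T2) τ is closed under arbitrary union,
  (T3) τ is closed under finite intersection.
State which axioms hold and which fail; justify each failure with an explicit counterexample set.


τ IS a topology on X.

Axiom (T1): ∅ ∈ τ? Yes; X ∈ τ? Yes.
Axiom (T2/T3): check pairwise unions and intersections of members of τ.
All pairwise intersections and unions checked — each lies in τ. Therefore τ satisfies (T1), (T2), (T3): it IS a topology on X.


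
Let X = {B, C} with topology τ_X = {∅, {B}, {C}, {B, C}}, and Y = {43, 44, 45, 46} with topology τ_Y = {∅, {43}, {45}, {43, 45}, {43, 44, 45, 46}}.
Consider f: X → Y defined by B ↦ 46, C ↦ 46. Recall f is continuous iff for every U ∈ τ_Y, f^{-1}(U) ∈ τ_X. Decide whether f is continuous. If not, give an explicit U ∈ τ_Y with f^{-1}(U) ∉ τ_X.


f IS continuous.

Compute f^{-1}(U) for each U ∈ τ_Y:
  U = ∅: f^{-1}(U) = ∅ ∈ τ_X ✓.
  U = {43}: f^{-1}(U) = ∅ ∈ τ_X ✓.
  U = {45}: f^{-1}(U) = ∅ ∈ τ_X ✓.
  U = {43, 45}: f^{-1}(U) = ∅ ∈ τ_X ✓.
  U = {43, 44, 45, 46}: f^{-1}(U) = {B, C} ∈ τ_X ✓.
Every preimage lies in τ_X, so f IS continuous.


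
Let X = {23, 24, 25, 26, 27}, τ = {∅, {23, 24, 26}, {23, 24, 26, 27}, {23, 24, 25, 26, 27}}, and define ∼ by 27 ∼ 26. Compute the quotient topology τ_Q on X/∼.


X/∼ = {[23], [24], [25], [26=27]}; |τ_Q| = 3.

Equivalence classes: [23], [24], [25], [26=27].
Quotient map π: X → X/∼ sends 23 ↦ [23], 24 ↦ [24], 25 ↦ [25], 26 ↦ [26=27], 27 ↦ [26=27].
For each subset V ⊆ X/∼, compute π^{-1}(V) ⊆ X and check whether π^{-1}(V) ∈ τ. V is open in τ_Q iff π^{-1}(V) ∈ τ.
  V = {}: π^{-1}(V) = ∅ ∈ τ ✓.
  V = {[23]}: π^{-1}(V) = {23} ∉ τ ✗.
  V = {[24]}: π^{-1}(V) = {24} ∉ τ ✗.
  V = {[23], [24]}: π^{-1}(V) = {23, 24} ∉ τ ✗.
  V = {[25]}: π^{-1}(V) = {25} ∉ τ ✗.
  V = {[23], [25]}: π^{-1}(V) = {23, 25} ∉ τ ✗.
  V = {[24], [25]}: π^{-1}(V) = {24, 25} ∉ τ ✗.
  V = {[23], [24], [25]}: π^{-1}(V) = {23, 24, 25} ∉ τ ✗.
  V = {[26=27]}: π^{-1}(V) = {26, 27} ∉ τ ✗.
  V = {[23], [26=27]}: π^{-1}(V) = {23, 26, 27} ∉ τ ✗.
  V = {[24], [26=27]}: π^{-1}(V) = {24, 26, 27} ∉ τ ✗.
  V = {[23], [24], [26=27]}: π^{-1}(V) = {23, 24, 26, 27} ∈ τ ✓.
  V = {[25], [26=27]}: π^{-1}(V) = {25, 26, 27} ∉ τ ✗.
  V = {[23], [25], [26=27]}: π^{-1}(V) = {23, 25, 26, 27} ∉ τ ✗.
  V = {[24], [25], [26=27]}: π^{-1}(V) = {24, 25, 26, 27} ∉ τ ✗.
  V = {[23], [24], [25], [26=27]}: π^{-1}(V) = {23, 24, 25, 26, 27} ∈ τ ✓.
Open sets in the quotient: τ_Q = {{}, {[23], [24], [26=27]}, {[23], [24], [25], [26=27]}} (3 elements).


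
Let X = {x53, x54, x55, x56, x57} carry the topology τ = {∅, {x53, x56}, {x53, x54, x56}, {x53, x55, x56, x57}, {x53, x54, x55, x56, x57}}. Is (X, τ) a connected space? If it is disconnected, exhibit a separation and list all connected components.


(X, τ) is connected.

Find clopen sets (U ∈ τ with X ∖ U ∈ τ):
  U = ∅, X ∖ U = {x53, x54, x55, x56, x57} — both open, so U is clopen.
  U = {x53, x54, x55, x56, x57}, X ∖ U = ∅ — both open, so U is clopen.
Only trivial clopens (∅ and X) exist, so (X, τ) is connected.
Compute connected components by grouping points that agree on all clopens:
  component: {x53, x54, x55, x56, x57}


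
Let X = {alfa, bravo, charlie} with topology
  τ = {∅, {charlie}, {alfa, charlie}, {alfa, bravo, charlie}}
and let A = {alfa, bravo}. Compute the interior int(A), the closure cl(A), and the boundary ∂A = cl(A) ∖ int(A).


int(A) = ∅, cl(A) = {alfa, bravo}, ∂A = {alfa, bravo}.

Closed sets in (X, τ) are complements of opens:
  closed(X, τ) = {∅, {bravo}, {alfa, bravo}, {alfa, bravo, charlie}}.
int(A) = ⋃ {U ∈ τ : U ⊆ A}. Opens contained in A: ∅.
Taking the union of these: int(A) = ∅.
cl(A) = ⋂ {C closed : A ⊆ C}. Closed sets containing A: {alfa, bravo}, {alfa, bravo, charlie}.
Intersecting these: cl(A) = {alfa, bravo}.
∂A = cl(A) ∖ int(A) = {alfa, bravo} ∖ ∅ = {alfa, bravo}.


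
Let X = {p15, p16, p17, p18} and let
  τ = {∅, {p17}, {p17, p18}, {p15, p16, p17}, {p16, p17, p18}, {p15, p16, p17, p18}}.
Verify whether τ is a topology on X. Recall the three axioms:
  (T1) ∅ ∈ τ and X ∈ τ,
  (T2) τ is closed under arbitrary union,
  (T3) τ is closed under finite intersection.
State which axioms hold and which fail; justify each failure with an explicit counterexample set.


τ is NOT a topology on X.

Axiom (T1): ∅ ∈ τ? Yes; X ∈ τ? Yes.
Axiom (T2/T3): check pairwise unions and intersections of members of τ.
Counterexample for (T3): {p15, p16, p17} ∩ {p16, p17, p18} = {p16, p17} ∉ τ. Therefore τ is NOT a topology.


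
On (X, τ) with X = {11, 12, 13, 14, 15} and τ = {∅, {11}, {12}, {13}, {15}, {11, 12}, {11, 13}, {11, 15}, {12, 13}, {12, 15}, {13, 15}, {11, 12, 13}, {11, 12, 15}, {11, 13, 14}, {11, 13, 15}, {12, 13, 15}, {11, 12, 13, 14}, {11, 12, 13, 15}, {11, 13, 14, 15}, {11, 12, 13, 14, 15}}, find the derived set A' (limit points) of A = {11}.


A' = {14}

For each x ∈ X, list the open sets U ∈ τ with x ∈ U, then check whether U ∩ (A ∖ {x}) ≠ ∅ for every such U.
  x = 11: open {11} ∋ x has {11} ∩ (A ∖ {11}) = ∅, so x is NOT a limit point.
  x = 12: open {12} ∋ x has {12} ∩ (A ∖ {12}) = ∅, so x is NOT a limit point.
  x = 13: open {13} ∋ x has {13} ∩ (A ∖ {13}) = ∅, so x is NOT a limit point.
  x = 14: opens ∋ x are {11, 13, 14}, {11, 12, 13, 14}, {11, 13, 14, 15}, {11, 12, 13, 14, 15}; each meets A ∖ {14}, so x IS a limit point.
  x = 15: open {15} ∋ x has {15} ∩ (A ∖ {15}) = ∅, so x is NOT a limit point.
Collecting: A' = {14}.


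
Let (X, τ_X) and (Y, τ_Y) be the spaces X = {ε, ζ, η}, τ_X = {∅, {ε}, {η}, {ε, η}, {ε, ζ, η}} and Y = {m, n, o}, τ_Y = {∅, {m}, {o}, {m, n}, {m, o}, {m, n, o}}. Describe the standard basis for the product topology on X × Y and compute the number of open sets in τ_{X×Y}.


Basis B = {∅ × ∅, {ε} × {m}, {ε} × {o}, {η} × {m}, {η} × {o}, {ε} × {m, n}, {ε} × {m, o}, {ε, η} × {m}, {ε, η} × {o}, {η} × {m, n}, {η} × {m, o}, {ε} × {m, n, o}, {ε, ζ, η} × {m}, {ε, ζ, η} × {o}, {η} × {m, n, o}, {ε, η} × {m, n}, {ε, η} × {m, o}, {ε, η} × {m, n, o}, {ε, ζ, η} × {m, n}, {ε, ζ, η} × {m, o}, {ε, ζ, η} × {m, n, o}}; |τ_{X×Y}| = 70.

Enumerate products U × V with U ∈ τ_X, V ∈ τ_Y (deduplicated):
  ∅ × ∅ = {} (∅)
  {ε} × {m} = {(ε,m)}
  {ε} × {o} = {(ε,o)}
  {η} × {m} = {(η,m)}
  {η} × {o} = {(η,o)}
  {ε} × {m, n} = {(ε,m), (ε,n)}
  {ε} × {m, o} = {(ε,m), (ε,o)}
  {ε, η} × {m} = {(ε,m), (η,m)}
  {ε, η} × {o} = {(ε,o), (η,o)}
  {η} × {m, n} = {(η,m), (η,n)}
  {η} × {m, o} = {(η,m), (η,o)}
  {ε} × {m, n, o} = {(ε,m), (ε,n), (ε,o)}
  {ε, ζ, η} × {m} = {(ε,m), (ζ,m), (η,m)}
  {ε, ζ, η} × {o} = {(ε,o), (ζ,o), (η,o)}
  {η} × {m, n, o} = {(η,m), (η,n), (η,o)}
  {ε, η} × {m, n} = {(ε,m), (ε,n), (η,m), (η,n)}
  {ε, η} × {m, o} = {(ε,m), (ε,o), (η,m), (η,o)}
  {ε, η} × {m, n, o} = {(ε,m), (ε,n), (ε,o), (η,m), (η,n), (η,o)}
  {ε, ζ, η} × {m, n} = {(ε,m), (ε,n), (ζ,m), (ζ,n), (η,m), (η,n)}
  {ε, ζ, η} × {m, o} = {(ε,m), (ε,o), (ζ,m), (ζ,o), (η,m), (η,o)}
  {ε, ζ, η} × {m, n, o} = {(ε,m), (ε,n), (ε,o), (ζ,m), (ζ,n), (ζ,o), (η,m), (η,n), (η,o)}
These 21 distinct sets form the basis B.
Close under arbitrary unions to get τ_{X×Y}; counting gives |τ_{X×Y}| = 70.


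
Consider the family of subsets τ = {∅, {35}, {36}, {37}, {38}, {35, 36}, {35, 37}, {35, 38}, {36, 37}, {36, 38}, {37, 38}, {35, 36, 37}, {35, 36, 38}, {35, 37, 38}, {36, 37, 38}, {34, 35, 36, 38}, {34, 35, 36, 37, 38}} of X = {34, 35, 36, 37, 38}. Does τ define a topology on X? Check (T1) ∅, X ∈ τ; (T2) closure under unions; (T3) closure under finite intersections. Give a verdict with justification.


τ is NOT a topology on X.

Axiom (T1): ∅ ∈ τ? Yes; X ∈ τ? Yes.
Axiom (T2/T3): check pairwise unions and intersections of members of τ.
Counterexample for (T2): {35} ∪ {36, 37, 38} = {35, 36, 37, 38} ∉ τ. Therefore τ is NOT a topology.


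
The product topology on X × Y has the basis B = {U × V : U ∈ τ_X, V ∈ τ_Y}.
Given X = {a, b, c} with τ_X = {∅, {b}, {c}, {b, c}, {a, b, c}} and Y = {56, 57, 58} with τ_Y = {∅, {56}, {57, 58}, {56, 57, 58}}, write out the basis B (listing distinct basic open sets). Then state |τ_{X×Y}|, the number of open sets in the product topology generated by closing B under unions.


Basis B = {∅ × ∅, {b} × {56}, {c} × {56}, {b, c} × {56}, {b} × {57, 58}, {c} × {57, 58}, {a, b, c} × {56}, {b} × {56, 57, 58}, {c} × {56, 57, 58}, {b, c} × {57, 58}, {a, b, c} × {57, 58}, {b, c} × {56, 57, 58}, {a, b, c} × {56, 57, 58}}; |τ_{X×Y}| = 25.

Enumerate products U × V with U ∈ τ_X, V ∈ τ_Y (deduplicated):
  ∅ × ∅ = {} (∅)
  {b} × {56} = {(b,56)}
  {c} × {56} = {(c,56)}
  {b, c} × {56} = {(b,56), (c,56)}
  {b} × {57, 58} = {(b,57), (b,58)}
  {c} × {57, 58} = {(c,57), (c,58)}
  {a, b, c} × {56} = {(a,56), (b,56), (c,56)}
  {b} × {56, 57, 58} = {(b,56), (b,57), (b,58)}
  {c} × {56, 57, 58} = {(c,56), (c,57), (c,58)}
  {b, c} × {57, 58} = {(b,57), (b,58), (c,57), (c,58)}
  {a, b, c} × {57, 58} = {(a,57), (a,58), (b,57), (b,58), (c,57), (c,58)}
  {b, c} × {56, 57, 58} = {(b,56), (b,57), (b,58), (c,56), (c,57), (c,58)}
  {a, b, c} × {56, 57, 58} = {(a,56), (a,57), (a,58), (b,56), (b,57), (b,58), (c,56), (c,57), (c,58)}
These 13 distinct sets form the basis B.
Close under arbitrary unions to get τ_{X×Y}; counting gives |τ_{X×Y}| = 25.


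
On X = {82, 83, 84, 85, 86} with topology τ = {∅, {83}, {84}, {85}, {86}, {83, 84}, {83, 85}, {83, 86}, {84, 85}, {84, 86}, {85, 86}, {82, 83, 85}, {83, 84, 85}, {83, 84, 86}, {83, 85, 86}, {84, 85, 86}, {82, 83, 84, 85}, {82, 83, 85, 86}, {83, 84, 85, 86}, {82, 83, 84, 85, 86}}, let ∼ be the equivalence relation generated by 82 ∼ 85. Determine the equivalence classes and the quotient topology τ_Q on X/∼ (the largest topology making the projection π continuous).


X/∼ = {[82=85], [83], [84], [86]}; |τ_Q| = 12.

Equivalence classes: [82=85], [83], [84], [86].
Quotient map π: X → X/∼ sends 82 ↦ [82=85], 83 ↦ [83], 84 ↦ [84], 85 ↦ [82=85], 86 ↦ [86].
For each subset V ⊆ X/∼, compute π^{-1}(V) ⊆ X and check whether π^{-1}(V) ∈ τ. V is open in τ_Q iff π^{-1}(V) ∈ τ.
  V = {}: π^{-1}(V) = ∅ ∈ τ ✓.
  V = {[82=85]}: π^{-1}(V) = {82, 85} ∉ τ ✗.
  V = {[83]}: π^{-1}(V) = {83} ∈ τ ✓.
  V = {[82=85], [83]}: π^{-1}(V) = {82, 83, 85} ∈ τ ✓.
  V = {[84]}: π^{-1}(V) = {84} ∈ τ ✓.
  V = {[82=85], [84]}: π^{-1}(V) = {82, 84, 85} ∉ τ ✗.
  V = {[83], [84]}: π^{-1}(V) = {83, 84} ∈ τ ✓.
  V = {[82=85], [83], [84]}: π^{-1}(V) = {82, 83, 84, 85} ∈ τ ✓.
  V = {[86]}: π^{-1}(V) = {86} ∈ τ ✓.
  V = {[82=85], [86]}: π^{-1}(V) = {82, 85, 86} ∉ τ ✗.
  V = {[83], [86]}: π^{-1}(V) = {83, 86} ∈ τ ✓.
  V = {[82=85], [83], [86]}: π^{-1}(V) = {82, 83, 85, 86} ∈ τ ✓.
  V = {[84], [86]}: π^{-1}(V) = {84, 86} ∈ τ ✓.
  V = {[82=85], [84], [86]}: π^{-1}(V) = {82, 84, 85, 86} ∉ τ ✗.
  V = {[83], [84], [86]}: π^{-1}(V) = {83, 84, 86} ∈ τ ✓.
  V = {[82=85], [83], [84], [86]}: π^{-1}(V) = {82, 83, 84, 85, 86} ∈ τ ✓.
Open sets in the quotient: τ_Q = {{}, {[83]}, {[82=85], [83]}, {[84]}, {[83], [84]}, {[82=85], [83], [84]}, {[86]}, {[83], [86]}, {[82=85], [83], [86]}, {[84], [86]}, {[83], [84], [86]}, {[82=85], [83], [84], [86]}} (12 elements).


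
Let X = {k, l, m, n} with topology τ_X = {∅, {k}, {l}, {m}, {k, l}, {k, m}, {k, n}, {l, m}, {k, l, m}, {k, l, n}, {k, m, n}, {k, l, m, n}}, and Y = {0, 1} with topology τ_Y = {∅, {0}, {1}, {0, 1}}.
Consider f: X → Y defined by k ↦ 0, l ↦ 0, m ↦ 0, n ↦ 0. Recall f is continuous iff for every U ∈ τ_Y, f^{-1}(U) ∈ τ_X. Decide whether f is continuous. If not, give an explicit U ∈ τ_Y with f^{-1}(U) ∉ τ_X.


f IS continuous.

Compute f^{-1}(U) for each U ∈ τ_Y:
  U = ∅: f^{-1}(U) = ∅ ∈ τ_X ✓.
  U = {0}: f^{-1}(U) = {k, l, m, n} ∈ τ_X ✓.
  U = {1}: f^{-1}(U) = ∅ ∈ τ_X ✓.
  U = {0, 1}: f^{-1}(U) = {k, l, m, n} ∈ τ_X ✓.
Every preimage lies in τ_X, so f IS continuous.


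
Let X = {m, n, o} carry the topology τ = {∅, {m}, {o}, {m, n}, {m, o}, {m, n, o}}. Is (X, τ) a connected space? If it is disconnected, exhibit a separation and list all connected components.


(X, τ) is disconnected; components = [{o}, {m, n}].

Find clopen sets (U ∈ τ with X ∖ U ∈ τ):
  U = ∅, X ∖ U = {m, n, o} — both open, so U is clopen.
  U = {o}, X ∖ U = {m, n} — both open, so U is clopen.
  U = {m, n}, X ∖ U = {o} — both open, so U is clopen.
  U = {m, n, o}, X ∖ U = ∅ — both open, so U is clopen.
Nontrivial clopen(s) exist: e.g. {o}. So (X, τ) is disconnected.
Compute connected components by grouping points that agree on all clopens:
  component: {o}
  component: {m, n}


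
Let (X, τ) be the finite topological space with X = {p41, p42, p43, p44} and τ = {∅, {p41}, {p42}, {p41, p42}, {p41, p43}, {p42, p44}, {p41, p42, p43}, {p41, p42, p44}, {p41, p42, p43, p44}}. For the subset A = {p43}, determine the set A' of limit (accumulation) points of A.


A' = ∅

For each x ∈ X, list the open sets U ∈ τ with x ∈ U, then check whether U ∩ (A ∖ {x}) ≠ ∅ for every such U.
  x = p41: open {p41} ∋ x has {p41} ∩ (A ∖ {p41}) = ∅, so x is NOT a limit point.
  x = p42: open {p42} ∋ x has {p42} ∩ (A ∖ {p42}) = ∅, so x is NOT a limit point.
  x = p43: open {p41, p43} ∋ x has {p41, p43} ∩ (A ∖ {p43}) = ∅, so x is NOT a limit point.
  x = p44: open {p42, p44} ∋ x has {p42, p44} ∩ (A ∖ {p44}) = ∅, so x is NOT a limit point.
Collecting: A' = ∅.


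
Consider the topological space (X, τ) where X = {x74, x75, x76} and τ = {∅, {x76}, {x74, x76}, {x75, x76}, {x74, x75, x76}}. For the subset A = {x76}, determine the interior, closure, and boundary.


int(A) = {x76}, cl(A) = {x74, x75, x76}, ∂A = {x74, x75}.

Closed sets in (X, τ) are complements of opens:
  closed(X, τ) = {∅, {x74}, {x75}, {x74, x75}, {x74, x75, x76}}.
int(A) = ⋃ {U ∈ τ : U ⊆ A}. Opens contained in A: ∅, {x76}.
Taking the union of these: int(A) = {x76}.
cl(A) = ⋂ {C closed : A ⊆ C}. Closed sets containing A: {x74, x75, x76}.
Intersecting these: cl(A) = {x74, x75, x76}.
∂A = cl(A) ∖ int(A) = {x74, x75, x76} ∖ {x76} = {x74, x75}.


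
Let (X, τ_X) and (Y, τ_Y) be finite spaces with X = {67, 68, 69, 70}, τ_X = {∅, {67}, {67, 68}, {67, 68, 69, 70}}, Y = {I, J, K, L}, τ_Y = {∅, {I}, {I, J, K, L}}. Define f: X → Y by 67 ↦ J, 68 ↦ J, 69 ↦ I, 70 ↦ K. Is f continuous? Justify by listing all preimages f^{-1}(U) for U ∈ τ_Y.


f is NOT continuous.

Compute f^{-1}(U) for each U ∈ τ_Y:
  U = ∅: f^{-1}(U) = ∅ ∈ τ_X ✓.
  U = {I}: f^{-1}(U) = {69} ∉ τ_X ✗.
  U = {I, J, K, L}: f^{-1}(U) = {67, 68, 69, 70} ∈ τ_X ✓.
Found U = {I} with f^{-1}(U) = {69} not in τ_X. Therefore f is NOT continuous.


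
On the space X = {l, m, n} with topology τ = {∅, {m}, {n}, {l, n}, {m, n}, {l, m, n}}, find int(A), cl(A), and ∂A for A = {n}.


int(A) = {n}, cl(A) = {l, n}, ∂A = {l}.

Closed sets in (X, τ) are complements of opens:
  closed(X, τ) = {∅, {l}, {m}, {l, m}, {l, n}, {l, m, n}}.
int(A) = ⋃ {U ∈ τ : U ⊆ A}. Opens contained in A: ∅, {n}.
Taking the union of these: int(A) = {n}.
cl(A) = ⋂ {C closed : A ⊆ C}. Closed sets containing A: {l, n}, {l, m, n}.
Intersecting these: cl(A) = {l, n}.
∂A = cl(A) ∖ int(A) = {l, n} ∖ {n} = {l}.


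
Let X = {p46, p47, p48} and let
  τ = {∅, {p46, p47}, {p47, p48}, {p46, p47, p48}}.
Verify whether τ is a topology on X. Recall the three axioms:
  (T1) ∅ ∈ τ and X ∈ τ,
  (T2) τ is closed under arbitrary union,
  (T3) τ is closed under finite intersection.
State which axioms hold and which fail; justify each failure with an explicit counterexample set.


τ is NOT a topology on X.

Axiom (T1): ∅ ∈ τ? Yes; X ∈ τ? Yes.
Axiom (T2/T3): check pairwise unions and intersections of members of τ.
Counterexample for (T3): {p46, p47} ∩ {p47, p48} = {p47} ∉ τ. Therefore τ is NOT a topology.


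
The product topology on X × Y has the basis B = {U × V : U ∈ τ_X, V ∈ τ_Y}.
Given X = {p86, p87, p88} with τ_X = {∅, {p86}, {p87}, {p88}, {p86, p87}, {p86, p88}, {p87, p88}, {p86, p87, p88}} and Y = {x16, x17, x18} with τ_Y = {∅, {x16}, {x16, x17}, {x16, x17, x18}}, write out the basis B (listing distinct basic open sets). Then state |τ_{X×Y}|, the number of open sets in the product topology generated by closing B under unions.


Basis B = {∅ × ∅, {p86} × {x16}, {p87} × {x16}, {p88} × {x16}, {p86} × {x16, x17}, {p86, p87} × {x16}, {p86, p88} × {x16}, {p87} × {x16, x17}, {p87, p88} × {x16}, {p88} × {x16, x17}, {p86} × {x16, x17, x18}, {p86, p87, p88} × {x16}, {p87} × {x16, x17, x18}, {p88} × {x16, x17, x18}, {p86, p87} × {x16, x17}, {p86, p88} × {x16, x17}, {p87, p88} × {x16, x17}, {p86, p87} × {x16, x17, x18}, {p86, p88} × {x16, x17, x18}, {p86, p87, p88} × {x16, x17}, {p87, p88} × {x16, x17, x18}, {p86, p87, p88} × {x16, x17, x18}}; |τ_{X×Y}| = 64.

Enumerate products U × V with U ∈ τ_X, V ∈ τ_Y (deduplicated):
  ∅ × ∅ = {} (∅)
  {p86} × {x16} = {(p86,x16)}
  {p87} × {x16} = {(p87,x16)}
  {p88} × {x16} = {(p88,x16)}
  {p86} × {x16, x17} = {(p86,x16), (p86,x17)}
  {p86, p87} × {x16} = {(p86,x16), (p87,x16)}
  {p86, p88} × {x16} = {(p86,x16), (p88,x16)}
  {p87} × {x16, x17} = {(p87,x16), (p87,x17)}
  {p87, p88} × {x16} = {(p87,x16), (p88,x16)}
  {p88} × {x16, x17} = {(p88,x16), (p88,x17)}
  {p86} × {x16, x17, x18} = {(p86,x16), (p86,x17), (p86,x18)}
  {p86, p87, p88} × {x16} = {(p86,x16), (p87,x16), (p88,x16)}
  {p87} × {x16, x17, x18} = {(p87,x16), (p87,x17), (p87,x18)}
  {p88} × {x16, x17, x18} = {(p88,x16), (p88,x17), (p88,x18)}
  {p86, p87} × {x16, x17} = {(p86,x16), (p86,x17), (p87,x16), (p87,x17)}
  {p86, p88} × {x16, x17} = {(p86,x16), (p86,x17), (p88,x16), (p88,x17)}
  {p87, p88} × {x16, x17} = {(p87,x16), (p87,x17), (p88,x16), (p88,x17)}
  {p86, p87} × {x16, x17, x18} = {(p86,x16), (p86,x17), (p86,x18), (p87,x16), (p87,x17), (p87,x18)}
  {p86, p88} × {x16, x17, x18} = {(p86,x16), (p86,x17), (p86,x18), (p88,x16), (p88,x17), (p88,x18)}
  {p86, p87, p88} × {x16, x17} = {(p86,x16), (p86,x17), (p87,x16), (p87,x17), (p88,x16), (p88,x17)}
  {p87, p88} × {x16, x17, x18} = {(p87,x16), (p87,x17), (p87,x18), (p88,x16), (p88,x17), (p88,x18)}
  {p86, p87, p88} × {x16, x17, x18} = {(p86,x16), (p86,x17), (p86,x18), (p87,x16), (p87,x17), (p87,x18), (p88,x16), (p88,x17), (p88,x18)}
These 22 distinct sets form the basis B.
Close under arbitrary unions to get τ_{X×Y}; counting gives |τ_{X×Y}| = 64.


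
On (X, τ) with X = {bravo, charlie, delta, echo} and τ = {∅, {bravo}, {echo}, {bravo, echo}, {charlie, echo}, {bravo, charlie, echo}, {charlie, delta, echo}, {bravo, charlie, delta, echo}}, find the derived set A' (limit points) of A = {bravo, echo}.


A' = {charlie, delta}

For each x ∈ X, list the open sets U ∈ τ with x ∈ U, then check whether U ∩ (A ∖ {x}) ≠ ∅ for every such U.
  x = bravo: open {bravo} ∋ x has {bravo} ∩ (A ∖ {bravo}) = ∅, so x is NOT a limit point.
  x = charlie: opens ∋ x are {charlie, echo}, {bravo, charlie, echo}, {charlie, delta, echo}, {bravo, charlie, delta, echo}; each meets A ∖ {charlie}, so x IS a limit point.
  x = delta: opens ∋ x are {charlie, delta, echo}, {bravo, charlie, delta, echo}; each meets A ∖ {delta}, so x IS a limit point.
  x = echo: open {echo} ∋ x has {echo} ∩ (A ∖ {echo}) = ∅, so x is NOT a limit point.
Collecting: A' = {charlie, delta}.


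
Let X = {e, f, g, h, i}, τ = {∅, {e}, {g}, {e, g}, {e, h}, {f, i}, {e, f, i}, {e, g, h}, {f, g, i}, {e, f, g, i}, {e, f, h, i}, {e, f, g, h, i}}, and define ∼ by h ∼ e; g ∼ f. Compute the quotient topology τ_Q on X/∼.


X/∼ = {[e=h], [f=g], [i]}; |τ_Q| = 4.

Equivalence classes: [e=h], [f=g], [i].
Quotient map π: X → X/∼ sends e ↦ [e=h], f ↦ [f=g], g ↦ [f=g], h ↦ [e=h], i ↦ [i].
For each subset V ⊆ X/∼, compute π^{-1}(V) ⊆ X and check whether π^{-1}(V) ∈ τ. V is open in τ_Q iff π^{-1}(V) ∈ τ.
  V = {}: π^{-1}(V) = ∅ ∈ τ ✓.
  V = {[e=h]}: π^{-1}(V) = {e, h} ∈ τ ✓.
  V = {[f=g]}: π^{-1}(V) = {f, g} ∉ τ ✗.
  V = {[e=h], [f=g]}: π^{-1}(V) = {e, f, g, h} ∉ τ ✗.
  V = {[i]}: π^{-1}(V) = {i} ∉ τ ✗.
  V = {[e=h], [i]}: π^{-1}(V) = {e, h, i} ∉ τ ✗.
  V = {[f=g], [i]}: π^{-1}(V) = {f, g, i} ∈ τ ✓.
  V = {[e=h], [f=g], [i]}: π^{-1}(V) = {e, f, g, h, i} ∈ τ ✓.
Open sets in the quotient: τ_Q = {{}, {[e=h]}, {[f=g], [i]}, {[e=h], [f=g], [i]}} (4 elements).


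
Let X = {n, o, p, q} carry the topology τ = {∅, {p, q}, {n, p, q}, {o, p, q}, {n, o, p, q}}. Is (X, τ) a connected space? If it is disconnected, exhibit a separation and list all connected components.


(X, τ) is connected.

Find clopen sets (U ∈ τ with X ∖ U ∈ τ):
  U = ∅, X ∖ U = {n, o, p, q} — both open, so U is clopen.
  U = {n, o, p, q}, X ∖ U = ∅ — both open, so U is clopen.
Only trivial clopens (∅ and X) exist, so (X, τ) is connected.
Compute connected components by grouping points that agree on all clopens:
  component: {n, o, p, q}


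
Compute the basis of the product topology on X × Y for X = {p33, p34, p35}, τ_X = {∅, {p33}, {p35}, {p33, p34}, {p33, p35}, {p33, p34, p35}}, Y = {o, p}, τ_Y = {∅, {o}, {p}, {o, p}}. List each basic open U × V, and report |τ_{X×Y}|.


Basis B = {∅ × ∅, {p33} × {o}, {p33} × {p}, {p35} × {o}, {p35} × {p}, {p33} × {o, p}, {p33, p34} × {o}, {p33, p35} × {o}, {p33, p34} × {p}, {p33, p35} × {p}, {p35} × {o, p}, {p33, p34, p35} × {o}, {p33, p34, p35} × {p}, {p33, p34} × {o, p}, {p33, p35} × {o, p}, {p33, p34, p35} × {o, p}}; |τ_{X×Y}| = 36.

Enumerate products U × V with U ∈ τ_X, V ∈ τ_Y (deduplicated):
  ∅ × ∅ = {} (∅)
  {p33} × {o} = {(p33,o)}
  {p33} × {p} = {(p33,p)}
  {p35} × {o} = {(p35,o)}
  {p35} × {p} = {(p35,p)}
  {p33} × {o, p} = {(p33,o), (p33,p)}
  {p33, p34} × {o} = {(p33,o), (p34,o)}
  {p33, p35} × {o} = {(p33,o), (p35,o)}
  {p33, p34} × {p} = {(p33,p), (p34,p)}
  {p33, p35} × {p} = {(p33,p), (p35,p)}
  {p35} × {o, p} = {(p35,o), (p35,p)}
  {p33, p34, p35} × {o} = {(p33,o), (p34,o), (p35,o)}
  {p33, p34, p35} × {p} = {(p33,p), (p34,p), (p35,p)}
  {p33, p34} × {o, p} = {(p33,o), (p33,p), (p34,o), (p34,p)}
  {p33, p35} × {o, p} = {(p33,o), (p33,p), (p35,o), (p35,p)}
  {p33, p34, p35} × {o, p} = {(p33,o), (p33,p), (p34,o), (p34,p), (p35,o), (p35,p)}
These 16 distinct sets form the basis B.
Close under arbitrary unions to get τ_{X×Y}; counting gives |τ_{X×Y}| = 36.


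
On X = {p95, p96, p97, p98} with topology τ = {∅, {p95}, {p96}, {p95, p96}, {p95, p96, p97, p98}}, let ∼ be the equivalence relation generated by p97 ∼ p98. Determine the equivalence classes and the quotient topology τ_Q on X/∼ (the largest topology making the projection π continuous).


X/∼ = {[p95], [p96], [p97=p98]}; |τ_Q| = 5.

Equivalence classes: [p95], [p96], [p97=p98].
Quotient map π: X → X/∼ sends p95 ↦ [p95], p96 ↦ [p96], p97 ↦ [p97=p98], p98 ↦ [p97=p98].
For each subset V ⊆ X/∼, compute π^{-1}(V) ⊆ X and check whether π^{-1}(V) ∈ τ. V is open in τ_Q iff π^{-1}(V) ∈ τ.
  V = {}: π^{-1}(V) = ∅ ∈ τ ✓.
  V = {[p95]}: π^{-1}(V) = {p95} ∈ τ ✓.
  V = {[p96]}: π^{-1}(V) = {p96} ∈ τ ✓.
  V = {[p95], [p96]}: π^{-1}(V) = {p95, p96} ∈ τ ✓.
  V = {[p97=p98]}: π^{-1}(V) = {p97, p98} ∉ τ ✗.
  V = {[p95], [p97=p98]}: π^{-1}(V) = {p95, p97, p98} ∉ τ ✗.
  V = {[p96], [p97=p98]}: π^{-1}(V) = {p96, p97, p98} ∉ τ ✗.
  V = {[p95], [p96], [p97=p98]}: π^{-1}(V) = {p95, p96, p97, p98} ∈ τ ✓.
Open sets in the quotient: τ_Q = {{}, {[p95]}, {[p96]}, {[p95], [p96]}, {[p95], [p96], [p97=p98]}} (5 elements).


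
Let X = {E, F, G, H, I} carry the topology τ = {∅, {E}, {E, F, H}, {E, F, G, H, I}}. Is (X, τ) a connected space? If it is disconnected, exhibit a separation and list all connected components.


(X, τ) is connected.

Find clopen sets (U ∈ τ with X ∖ U ∈ τ):
  U = ∅, X ∖ U = {E, F, G, H, I} — both open, so U is clopen.
  U = {E, F, G, H, I}, X ∖ U = ∅ — both open, so U is clopen.
Only trivial clopens (∅ and X) exist, so (X, τ) is connected.
Compute connected components by grouping points that agree on all clopens:
  component: {E, F, G, H, I}


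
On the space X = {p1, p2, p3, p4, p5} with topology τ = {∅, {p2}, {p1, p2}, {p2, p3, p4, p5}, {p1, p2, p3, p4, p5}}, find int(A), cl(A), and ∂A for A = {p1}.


int(A) = ∅, cl(A) = {p1}, ∂A = {p1}.

Closed sets in (X, τ) are complements of opens:
  closed(X, τ) = {∅, {p1}, {p3, p4, p5}, {p1, p3, p4, p5}, {p1, p2, p3, p4, p5}}.
int(A) = ⋃ {U ∈ τ : U ⊆ A}. Opens contained in A: ∅.
Taking the union of these: int(A) = ∅.
cl(A) = ⋂ {C closed : A ⊆ C}. Closed sets containing A: {p1}, {p1, p3, p4, p5}, {p1, p2, p3, p4, p5}.
Intersecting these: cl(A) = {p1}.
∂A = cl(A) ∖ int(A) = {p1} ∖ ∅ = {p1}.


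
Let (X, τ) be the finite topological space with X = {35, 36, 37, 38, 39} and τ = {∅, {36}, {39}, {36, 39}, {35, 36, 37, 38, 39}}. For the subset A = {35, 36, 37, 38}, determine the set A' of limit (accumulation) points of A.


A' = {35, 37, 38}

For each x ∈ X, list the open sets U ∈ τ with x ∈ U, then check whether U ∩ (A ∖ {x}) ≠ ∅ for every such U.
  x = 35: opens ∋ x are {35, 36, 37, 38, 39}; each meets A ∖ {35}, so x IS a limit point.
  x = 36: open {36} ∋ x has {36} ∩ (A ∖ {36}) = ∅, so x is NOT a limit point.
  x = 37: opens ∋ x are {35, 36, 37, 38, 39}; each meets A ∖ {37}, so x IS a limit point.
  x = 38: opens ∋ x are {35, 36, 37, 38, 39}; each meets A ∖ {38}, so x IS a limit point.
  x = 39: open {39} ∋ x has {39} ∩ (A ∖ {39}) = ∅, so x is NOT a limit point.
Collecting: A' = {35, 37, 38}.


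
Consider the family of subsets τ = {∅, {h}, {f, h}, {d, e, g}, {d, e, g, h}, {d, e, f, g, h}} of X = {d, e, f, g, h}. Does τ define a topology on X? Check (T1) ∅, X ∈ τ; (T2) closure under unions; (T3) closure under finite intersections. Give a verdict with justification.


τ IS a topology on X.

Axiom (T1): ∅ ∈ τ? Yes; X ∈ τ? Yes.
Axiom (T2/T3): check pairwise unions and intersections of members of τ.
All pairwise intersections and unions checked — each lies in τ. Therefore τ satisfies (T1), (T2), (T3): it IS a topology on X.
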